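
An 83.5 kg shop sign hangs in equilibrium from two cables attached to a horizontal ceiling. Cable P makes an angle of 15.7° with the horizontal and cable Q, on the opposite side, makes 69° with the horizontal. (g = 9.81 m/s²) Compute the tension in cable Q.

Weight W = 83.5 × 9.81 = 819.1 N acts straight down.
Horizontal: T_P cos 15.7° = T_Q cos 69°  →  T_P = 0.3723 T_Q.
Vertical: T_P sin 15.7° + T_Q sin 69° = 819.1.
Substituting the horizontal relation into the vertical equation gives 1.034 T_Q = 819.1, so T_Q = 792 N.

T_Q ≈ 792 N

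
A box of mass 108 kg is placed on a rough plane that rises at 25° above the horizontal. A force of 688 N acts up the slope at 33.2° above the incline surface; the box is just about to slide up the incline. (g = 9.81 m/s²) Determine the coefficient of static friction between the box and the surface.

μ ≈ 0.219

On the verge of sliding up the incline, friction is at its maximum μN and acts down the slope.
Perpendicular to incline: N = W cos 25° − P sin 33.2° = 960.2 − 376.7 = 583.5 N.
Along incline: P cos 33.2° − μN = W sin 25° → μ = −(W sin 25° − P cos 33.2°) / N = 0.2193.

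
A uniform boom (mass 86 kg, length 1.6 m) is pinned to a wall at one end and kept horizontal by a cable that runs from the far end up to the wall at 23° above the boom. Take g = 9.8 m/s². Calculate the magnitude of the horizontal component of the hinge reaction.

Take torques about the hinge: T sin 23° · 1.6 = 86×9.8×0.8 = 674.24 N·m.
So T = 674.24 / (0.3907 × 1.6) = 1078.5 N.
ΣF_x = 0: H_x = T cos 23° = 992.76 N.

H_x ≈ 993 N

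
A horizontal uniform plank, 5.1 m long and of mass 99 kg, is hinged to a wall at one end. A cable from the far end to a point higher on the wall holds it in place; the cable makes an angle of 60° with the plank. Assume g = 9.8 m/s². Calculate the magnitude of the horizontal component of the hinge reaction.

H_x ≈ 280 N

Take torques about the hinge: T sin 60° · 5.1 = 99×9.8×2.55 = 2474 N·m.
So T = 2474 / (0.8660 × 5.1) = 560.15 N.
ΣF_x = 0: H_x = T cos 60° = 280.07 N.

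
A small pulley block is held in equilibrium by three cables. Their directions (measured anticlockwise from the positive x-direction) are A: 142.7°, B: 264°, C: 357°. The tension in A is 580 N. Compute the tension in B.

Resolve: ΣF_x = 580 cos 142.7° + T_B cos 264° + T_C cos 357° = 0.
        ΣF_y = 580 sin 142.7° + T_B sin 264° + T_C sin 357° = 0.
The known terms sum to (-461.4, 351.5) N, so -0.1045 T_B + 0.9986 T_C = 461.4 and -0.9945 T_B − 0.0523 T_C = -351.5.
Solving simultaneously: T_B = 327.3 N, T_C = 496.3 N.

T_B ≈ 327 N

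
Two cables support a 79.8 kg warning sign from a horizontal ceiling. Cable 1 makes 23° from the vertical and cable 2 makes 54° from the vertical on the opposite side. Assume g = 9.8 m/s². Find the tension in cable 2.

Angles from the horizontal: cable 1 is 90° − 23° = 67°, cable 2 is 90° − 54° = 36°.
Weight W = 79.8 × 9.8 = 782 N acts straight down.
Horizontal: T_1 cos 67° = T_2 cos 36°  →  T_1 = 2.071 T_2.
Vertical: T_1 sin 67° + T_2 sin 36° = 782.
Substituting the horizontal relation into the vertical equation gives 2.494 T_2 = 782, so T_2 = 313.6 N.

T_2 ≈ 314 N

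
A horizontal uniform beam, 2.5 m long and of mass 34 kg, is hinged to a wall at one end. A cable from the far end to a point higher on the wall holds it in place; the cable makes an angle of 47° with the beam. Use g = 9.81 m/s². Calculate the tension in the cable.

T ≈ 228 N

Take torques about the hinge: T sin 47° · 2.5 = 34×9.81×1.25 = 416.93 N·m.
So T = 416.93 / (0.7314 × 2.5) = 228.03 N.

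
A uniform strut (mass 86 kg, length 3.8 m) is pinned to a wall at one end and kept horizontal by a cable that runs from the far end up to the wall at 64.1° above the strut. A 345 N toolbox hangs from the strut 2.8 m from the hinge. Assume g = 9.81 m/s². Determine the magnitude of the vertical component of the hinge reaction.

|H_y| ≈ 513 N

Take torques about the hinge: T sin 64.1° · 3.8 = 86×9.81×1.9 + 345×2.8 = 2569 N·m.
So T = 2569 / (0.8996 × 3.8) = 751.53 N.
ΣF_y = 0: H_y = (86×9.81 + 345) − T sin 64.1° = 1188.7 − 676.04 = 512.62 N.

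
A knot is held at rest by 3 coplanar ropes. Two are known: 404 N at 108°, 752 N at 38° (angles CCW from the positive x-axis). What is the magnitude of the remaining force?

F ≈ 968 N

Sum the known components: ΣF_x = 467.7 N, ΣF_y = 847.2 N.
For equilibrium the remaining force must supply (−ΣF_x, −ΣF_y) = (-467.7, -847.2) N.
Magnitude = √((-467.7)² + (-847.2)²) = 967.7 N; direction = atan2(-847.2, -467.7) = 241.1°.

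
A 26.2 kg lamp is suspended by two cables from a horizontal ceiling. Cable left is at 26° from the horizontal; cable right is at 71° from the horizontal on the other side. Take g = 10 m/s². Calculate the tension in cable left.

T_left ≈ 85.9 N

Weight W = 26.2 × 10 = 262 N acts straight down.
Horizontal: T_left cos 26° = T_right cos 71°  →  T_right = 2.761 T_left.
Vertical: T_left sin 26° + T_right sin 71° = 262.
Substituting the horizontal relation into the vertical equation gives 3.049 T_left = 262, so T_left = 85.94 N.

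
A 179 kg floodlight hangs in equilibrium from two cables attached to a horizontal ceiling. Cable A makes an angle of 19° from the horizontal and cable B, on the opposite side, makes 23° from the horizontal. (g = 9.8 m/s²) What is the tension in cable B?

T_B ≈ 2480 N

Weight W = 179 × 9.8 = 1754 N acts straight down.
Horizontal: T_A cos 19° = T_B cos 23°  →  T_A = 0.9735 T_B.
Vertical: T_A sin 19° + T_B sin 23° = 1754.
Substituting the horizontal relation into the vertical equation gives 0.7077 T_B = 1754, so T_B = 2479 N.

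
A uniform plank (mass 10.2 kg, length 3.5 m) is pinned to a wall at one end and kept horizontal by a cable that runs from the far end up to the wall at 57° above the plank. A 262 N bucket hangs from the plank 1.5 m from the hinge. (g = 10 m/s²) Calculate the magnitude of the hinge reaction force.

Take torques about the hinge: T sin 57° · 3.5 = 10.2×10×1.75 + 262×1.5 = 571.5 N·m.
So T = 571.5 / (0.8387 × 3.5) = 194.7 N.
ΣF_x = 0: H_x = T cos 57° = 106.04 N.
ΣF_y = 0: H_y = (10.2×10 + 262) − T sin 57° = 364 − 163.29 = 200.71 N.
|H| = √(H_x² + H_y²) = √((106.04)² + (200.71)²) = 227 N.

|H| ≈ 227 N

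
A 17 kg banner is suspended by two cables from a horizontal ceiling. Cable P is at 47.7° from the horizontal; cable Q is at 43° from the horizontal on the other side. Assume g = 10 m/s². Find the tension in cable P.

T_P ≈ 124 N

Weight W = 17 × 10 = 170 N acts straight down.
Horizontal: T_P cos 47.7° = T_Q cos 43°  →  T_Q = 0.9202 T_P.
Vertical: T_P sin 47.7° + T_Q sin 43° = 170.
Substituting the horizontal relation into the vertical equation gives 1.367 T_P = 170, so T_P = 124.3 N.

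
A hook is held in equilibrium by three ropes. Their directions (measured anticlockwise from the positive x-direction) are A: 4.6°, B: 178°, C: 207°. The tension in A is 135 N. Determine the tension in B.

T_B ≈ 106 N

Resolve: ΣF_x = 135 cos 4.6° + T_B cos 178° + T_C cos 207° = 0.
        ΣF_y = 135 sin 4.6° + T_B sin 178° + T_C sin 207° = 0.
The known terms sum to (134.6, 10.83) N, so -0.9994 T_B − 0.8910 T_C = -134.6 and 0.0349 T_B − 0.4540 T_C = -10.83.
Solving simultaneously: T_B = 106.1 N, T_C = 32.01 N.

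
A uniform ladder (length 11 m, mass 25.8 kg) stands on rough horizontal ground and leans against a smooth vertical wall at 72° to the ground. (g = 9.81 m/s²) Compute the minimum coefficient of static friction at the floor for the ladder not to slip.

μ_min ≈ 0.162

ΣF_y = 0: N_floor = 25.8×9.81 = 253.1 N.
Torques about the foot: N_wall · 11 sin 72° = 25.8×9.81×5.5 cos 72° → N_wall = 41.118 N.
ΣF_x = 0: f_floor = N_wall = 41.118 N.
μ_min = f_floor / N_floor = 41.118 / 253.1 = 0.1625.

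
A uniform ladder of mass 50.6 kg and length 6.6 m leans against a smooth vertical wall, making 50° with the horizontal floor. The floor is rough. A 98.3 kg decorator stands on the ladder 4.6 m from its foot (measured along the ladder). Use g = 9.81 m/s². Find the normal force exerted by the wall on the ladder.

Torques about the foot: N_wall · 6.6 sin 50° = 50.6×9.81×3.3 cos 50° + 98.3×9.81×4.6 cos 50° → N_wall = 772.22 N.

N_wall ≈ 772 N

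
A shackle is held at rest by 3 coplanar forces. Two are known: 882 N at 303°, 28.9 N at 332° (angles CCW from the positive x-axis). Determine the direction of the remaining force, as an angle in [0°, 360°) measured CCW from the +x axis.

θ ≈ 124°

Sum the known components: ΣF_x = 505.9 N, ΣF_y = -753.3 N.
For equilibrium the remaining force must supply (−ΣF_x, −ΣF_y) = (-505.9, 753.3) N.
Magnitude = √((-505.9)² + (753.3)²) = 907.4 N; direction = atan2(753.3, -505.9) = 123.9°.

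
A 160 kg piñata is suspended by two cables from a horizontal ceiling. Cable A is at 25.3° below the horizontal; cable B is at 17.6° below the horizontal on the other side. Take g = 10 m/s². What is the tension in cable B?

T_B ≈ 2130 N

Weight W = 160 × 10 = 1600 N acts straight down.
Horizontal: T_A cos 25.3° = T_B cos 17.6°  →  T_A = 1.054 T_B.
Vertical: T_A sin 25.3° + T_B sin 17.6° = 1600.
Substituting the horizontal relation into the vertical equation gives 0.7529 T_B = 1600, so T_B = 2125 N.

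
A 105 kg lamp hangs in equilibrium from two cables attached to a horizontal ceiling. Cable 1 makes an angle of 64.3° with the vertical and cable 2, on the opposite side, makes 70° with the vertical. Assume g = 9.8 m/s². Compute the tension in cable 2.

Angles from the horizontal: cable 1 is 90° − 64.3° = 25.7°, cable 2 is 90° − 70° = 20°.
Weight W = 105 × 9.8 = 1029 N acts straight down.
Horizontal: T_1 cos 25.7° = T_2 cos 20°  →  T_1 = 1.043 T_2.
Vertical: T_1 sin 25.7° + T_2 sin 20° = 1029.
Substituting the horizontal relation into the vertical equation gives 0.7943 T_2 = 1029, so T_2 = 1296 N.

T_2 ≈ 1300 N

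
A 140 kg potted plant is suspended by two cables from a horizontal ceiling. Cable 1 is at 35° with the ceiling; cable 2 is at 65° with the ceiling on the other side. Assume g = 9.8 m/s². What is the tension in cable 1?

T_1 ≈ 589 N

Weight W = 140 × 9.8 = 1372 N acts straight down.
Horizontal: T_1 cos 35° = T_2 cos 65°  →  T_2 = 1.938 T_1.
Vertical: T_1 sin 35° + T_2 sin 65° = 1372.
Substituting the horizontal relation into the vertical equation gives 2.33 T_1 = 1372, so T_1 = 588.8 N.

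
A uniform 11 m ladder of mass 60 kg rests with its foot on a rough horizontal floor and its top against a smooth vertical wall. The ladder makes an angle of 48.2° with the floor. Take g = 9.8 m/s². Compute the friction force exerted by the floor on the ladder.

f ≈ 263 N

Torques about the foot: N_wall · 11 sin 48.2° = 60×9.8×5.5 cos 48.2° → N_wall = 262.87 N.
ΣF_x = 0: f_floor = N_wall = 262.87 N.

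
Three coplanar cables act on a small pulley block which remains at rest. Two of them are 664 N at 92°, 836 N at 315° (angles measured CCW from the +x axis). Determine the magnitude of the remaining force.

F ≈ 573 N

Sum the known components: ΣF_x = 568 N, ΣF_y = 72.45 N.
For equilibrium the remaining force must supply (−ΣF_x, −ΣF_y) = (-568, -72.45) N.
Magnitude = √((-568)² + (-72.45)²) = 572.6 N; direction = atan2(-72.45, -568) = 187.3°.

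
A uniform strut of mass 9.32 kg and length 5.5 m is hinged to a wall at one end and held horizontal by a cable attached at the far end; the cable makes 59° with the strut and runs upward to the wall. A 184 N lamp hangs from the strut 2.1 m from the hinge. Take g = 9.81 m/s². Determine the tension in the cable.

Take torques about the hinge: T sin 59° · 5.5 = 9.32×9.81×2.75 + 184×2.1 = 637.83 N·m.
So T = 637.83 / (0.8572 × 5.5) = 135.29 N.

T ≈ 135 N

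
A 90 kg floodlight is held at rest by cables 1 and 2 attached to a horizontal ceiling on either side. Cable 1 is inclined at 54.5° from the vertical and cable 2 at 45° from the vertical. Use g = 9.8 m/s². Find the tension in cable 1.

Angles from the horizontal: cable 1 is 90° − 54.5° = 35.5°, cable 2 is 90° − 45° = 45°.
Weight W = 90 × 9.8 = 882 N acts straight down.
Horizontal: T_1 cos 35.5° = T_2 cos 45°  →  T_2 = 1.151 T_1.
Vertical: T_1 sin 35.5° + T_2 sin 45° = 882.
Substituting the horizontal relation into the vertical equation gives 1.395 T_1 = 882, so T_1 = 632.3 N.

T_1 ≈ 632 N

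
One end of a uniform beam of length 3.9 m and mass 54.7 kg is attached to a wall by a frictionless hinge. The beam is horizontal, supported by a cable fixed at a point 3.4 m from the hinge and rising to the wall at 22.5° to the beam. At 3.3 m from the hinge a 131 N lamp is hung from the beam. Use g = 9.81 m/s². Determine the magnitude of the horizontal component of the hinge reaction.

Take torques about the hinge: T sin 22.5° · 3.4 = 54.7×9.81×1.95 + 131×3.3 = 1478.7 N·m.
So T = 1478.7 / (0.3827 × 3.4) = 1136.5 N.
ΣF_x = 0: H_x = T cos 22.5° = 1050 N.

H_x ≈ 1050 N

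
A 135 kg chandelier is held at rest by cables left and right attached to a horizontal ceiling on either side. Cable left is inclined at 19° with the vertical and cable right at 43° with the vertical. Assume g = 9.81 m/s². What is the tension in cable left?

Angles from the horizontal: cable left is 90° − 19° = 71°, cable right is 90° − 43° = 47°.
Weight W = 135 × 9.81 = 1324 N acts straight down.
Horizontal: T_left cos 71° = T_right cos 47°  →  T_right = 0.4774 T_left.
Vertical: T_left sin 71° + T_right sin 47° = 1324.
Substituting the horizontal relation into the vertical equation gives 1.295 T_left = 1324, so T_left = 1023 N.

T_left ≈ 1020 N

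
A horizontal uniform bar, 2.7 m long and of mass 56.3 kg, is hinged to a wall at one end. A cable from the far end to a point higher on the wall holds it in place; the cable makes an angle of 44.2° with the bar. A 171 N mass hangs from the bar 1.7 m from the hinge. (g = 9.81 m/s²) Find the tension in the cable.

T ≈ 551 N

Take torques about the hinge: T sin 44.2° · 2.7 = 56.3×9.81×1.35 + 171×1.7 = 1036.3 N·m.
So T = 1036.3 / (0.6972 × 2.7) = 550.54 N.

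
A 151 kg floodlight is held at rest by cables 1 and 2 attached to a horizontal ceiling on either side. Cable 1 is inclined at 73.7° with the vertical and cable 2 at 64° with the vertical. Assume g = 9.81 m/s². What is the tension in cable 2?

T_2 ≈ 2110 N

Angles from the horizontal: cable 1 is 90° − 73.7° = 16.3°, cable 2 is 90° − 64° = 26°.
Weight W = 151 × 9.81 = 1481 N acts straight down.
Horizontal: T_1 cos 16.3° = T_2 cos 26°  →  T_1 = 0.9364 T_2.
Vertical: T_1 sin 16.3° + T_2 sin 26° = 1481.
Substituting the horizontal relation into the vertical equation gives 0.7012 T_2 = 1481, so T_2 = 2113 N.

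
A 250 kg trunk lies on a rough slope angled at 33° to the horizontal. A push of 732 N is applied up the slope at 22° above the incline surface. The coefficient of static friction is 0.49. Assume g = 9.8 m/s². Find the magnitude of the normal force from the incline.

N ≈ 1780 N

Axes along / perpendicular to the incline. W sin 33° = 1334 N down-slope; W cos 33° = 2055 N into the surface.
Perpendicular: N = W cos 33° − P sin 22° = 2055 − 274.2 = 1781 N.
Along incline: P cos 22° + f = W sin 33° (friction acts up-slope) → f = 1334 − 678.7 = 655.7 N.
|f| = 655.7 N ≤ μN = 872.5 N, so the trunk is indeed static.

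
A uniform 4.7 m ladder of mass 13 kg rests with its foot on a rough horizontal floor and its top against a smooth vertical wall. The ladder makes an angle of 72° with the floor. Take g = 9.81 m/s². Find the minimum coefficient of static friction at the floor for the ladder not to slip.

ΣF_y = 0: N_floor = 13×9.81 = 127.53 N.
Torques about the foot: N_wall · 4.7 sin 72° = 13×9.81×2.35 cos 72° → N_wall = 20.719 N.
ΣF_x = 0: f_floor = N_wall = 20.719 N.
μ_min = f_floor / N_floor = 20.719 / 127.53 = 0.1625.

μ_min ≈ 0.162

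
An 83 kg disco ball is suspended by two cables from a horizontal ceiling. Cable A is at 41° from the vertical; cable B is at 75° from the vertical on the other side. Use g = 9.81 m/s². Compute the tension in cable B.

T_B ≈ 594 N

Angles from the horizontal: cable A is 90° − 41° = 49°, cable B is 90° − 75° = 15°.
Weight W = 83 × 9.81 = 814.2 N acts straight down.
Horizontal: T_A cos 49° = T_B cos 15°  →  T_A = 1.472 T_B.
Vertical: T_A sin 49° + T_B sin 15° = 814.2.
Substituting the horizontal relation into the vertical equation gives 1.37 T_B = 814.2, so T_B = 594.3 N.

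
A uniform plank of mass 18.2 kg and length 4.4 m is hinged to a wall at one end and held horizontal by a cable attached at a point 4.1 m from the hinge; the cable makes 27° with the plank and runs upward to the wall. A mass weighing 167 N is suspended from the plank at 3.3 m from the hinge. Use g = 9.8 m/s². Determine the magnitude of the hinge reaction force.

|H| ≈ 466 N

Take torques about the hinge: T sin 27° · 4.1 = 18.2×9.8×2.2 + 167×3.3 = 943.49 N·m.
So T = 943.49 / (0.4540 × 4.1) = 506.88 N.
ΣF_x = 0: H_x = T cos 27° = 451.64 N.
ΣF_y = 0: H_y = (18.2×9.8 + 167) − T sin 27° = 345.36 − 230.12 = 115.24 N.
|H| = √(H_x² + H_y²) = √((451.64)² + (115.24)²) = 466.11 N.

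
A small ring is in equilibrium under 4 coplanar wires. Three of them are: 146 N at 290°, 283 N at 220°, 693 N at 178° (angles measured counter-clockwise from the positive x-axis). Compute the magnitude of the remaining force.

Sum the known components: ΣF_x = -859.4 N, ΣF_y = -294.9 N.
For equilibrium the remaining force must supply (−ΣF_x, −ΣF_y) = (859.4, 294.9) N.
Magnitude = √((859.4)² + (294.9)²) = 908.6 N; direction = atan2(294.9, 859.4) = 18.9°.

F ≈ 909 N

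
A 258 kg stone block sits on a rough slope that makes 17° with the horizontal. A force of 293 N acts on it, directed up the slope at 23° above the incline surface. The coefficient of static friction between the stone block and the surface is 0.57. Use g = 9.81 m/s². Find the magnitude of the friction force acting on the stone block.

f ≈ 470 N

Axes along / perpendicular to the incline. W sin 17° = 740 N down-slope; W cos 17° = 2420 N into the surface.
Perpendicular: N = W cos 17° − P sin 23° = 2420 − 114.5 = 2306 N.
Along incline: P cos 23° + f = W sin 17° (friction acts up-slope) → f = 740 − 269.7 = 470.3 N.
|f| = 470.3 N ≤ μN = 1314 N, so the stone block is indeed static.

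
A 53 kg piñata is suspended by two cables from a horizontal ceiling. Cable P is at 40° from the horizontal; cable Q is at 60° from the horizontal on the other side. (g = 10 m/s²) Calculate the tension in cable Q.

T_Q ≈ 412 N

Weight W = 53 × 10 = 530 N acts straight down.
Horizontal: T_P cos 40° = T_Q cos 60°  →  T_P = 0.6527 T_Q.
Vertical: T_P sin 40° + T_Q sin 60° = 530.
Substituting the horizontal relation into the vertical equation gives 1.286 T_Q = 530, so T_Q = 412.3 N.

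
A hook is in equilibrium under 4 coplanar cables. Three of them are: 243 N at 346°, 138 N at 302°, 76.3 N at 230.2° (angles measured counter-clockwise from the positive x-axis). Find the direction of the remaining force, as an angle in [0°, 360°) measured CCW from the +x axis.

Sum the known components: ΣF_x = 260.1 N, ΣF_y = -234.4 N.
For equilibrium the remaining force must supply (−ΣF_x, −ΣF_y) = (-260.1, 234.4) N.
Magnitude = √((-260.1)² + (234.4)²) = 350.1 N; direction = atan2(234.4, -260.1) = 138.0°.

θ ≈ 138°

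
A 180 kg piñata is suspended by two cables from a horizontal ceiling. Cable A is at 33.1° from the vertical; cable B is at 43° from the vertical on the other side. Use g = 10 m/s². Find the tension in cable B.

Angles from the horizontal: cable A is 90° − 33.1° = 56.9°, cable B is 90° − 43° = 47°.
Weight W = 180 × 10 = 1800 N acts straight down.
Horizontal: T_A cos 56.9° = T_B cos 47°  →  T_A = 1.249 T_B.
Vertical: T_A sin 56.9° + T_B sin 47° = 1800.
Substituting the horizontal relation into the vertical equation gives 1.778 T_B = 1800, so T_B = 1013 N.

T_B ≈ 1010 N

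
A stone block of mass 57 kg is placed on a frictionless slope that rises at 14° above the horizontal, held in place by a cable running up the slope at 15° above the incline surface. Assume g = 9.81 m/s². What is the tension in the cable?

T ≈ 140 N

Take axes along and perpendicular to the incline. Weight components: W sin 14° = 135.3 N down-slope, W cos 14° = 542.6 N into the surface.
Along incline: T cos 15° = W sin 14° → T = 140 N.
Perpendicular: N = W cos 14° − T sin 15° = 506.3 N.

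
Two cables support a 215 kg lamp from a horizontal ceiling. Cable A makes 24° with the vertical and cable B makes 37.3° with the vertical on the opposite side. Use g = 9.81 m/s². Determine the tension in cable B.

Angles from the horizontal: cable A is 90° − 24° = 66°, cable B is 90° − 37.3° = 52.7°.
Weight W = 215 × 9.81 = 2109 N acts straight down.
Horizontal: T_A cos 66° = T_B cos 52.7°  →  T_A = 1.49 T_B.
Vertical: T_A sin 66° + T_B sin 52.7° = 2109.
Substituting the horizontal relation into the vertical equation gives 2.157 T_B = 2109, so T_B = 978 N.

T_B ≈ 978 N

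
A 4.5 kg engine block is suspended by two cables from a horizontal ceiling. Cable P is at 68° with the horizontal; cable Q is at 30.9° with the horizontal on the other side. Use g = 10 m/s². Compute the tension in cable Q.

T_Q ≈ 17.1 N

Weight W = 4.5 × 10 = 45 N acts straight down.
Horizontal: T_P cos 68° = T_Q cos 30.9°  →  T_P = 2.291 T_Q.
Vertical: T_P sin 68° + T_Q sin 30.9° = 45.
Substituting the horizontal relation into the vertical equation gives 2.637 T_Q = 45, so T_Q = 17.06 N.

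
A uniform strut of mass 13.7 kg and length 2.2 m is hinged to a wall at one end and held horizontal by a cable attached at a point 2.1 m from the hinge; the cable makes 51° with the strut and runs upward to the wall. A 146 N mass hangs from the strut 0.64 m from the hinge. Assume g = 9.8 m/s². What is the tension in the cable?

T ≈ 148 N

Take torques about the hinge: T sin 51° · 2.1 = 13.7×9.8×1.1 + 146×0.64 = 241.13 N·m.
So T = 241.13 / (0.7771 × 2.1) = 147.75 N.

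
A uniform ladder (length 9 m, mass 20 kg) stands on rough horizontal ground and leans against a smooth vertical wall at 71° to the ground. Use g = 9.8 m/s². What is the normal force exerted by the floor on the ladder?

ΣF_y = 0: N_floor = 20×9.8 = 196 N.

N_floor ≈ 196 N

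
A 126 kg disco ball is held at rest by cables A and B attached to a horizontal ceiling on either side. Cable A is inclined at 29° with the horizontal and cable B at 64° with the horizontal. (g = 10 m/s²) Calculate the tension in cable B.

T_B ≈ 1100 N

Weight W = 126 × 10 = 1260 N acts straight down.
Horizontal: T_A cos 29° = T_B cos 64°  →  T_A = 0.5012 T_B.
Vertical: T_A sin 29° + T_B sin 64° = 1260.
Substituting the horizontal relation into the vertical equation gives 1.142 T_B = 1260, so T_B = 1104 N.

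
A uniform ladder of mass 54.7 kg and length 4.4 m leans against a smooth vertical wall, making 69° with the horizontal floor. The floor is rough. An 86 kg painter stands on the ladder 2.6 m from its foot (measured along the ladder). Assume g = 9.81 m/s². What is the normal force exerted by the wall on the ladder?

N_wall ≈ 294 N

Torques about the foot: N_wall · 4.4 sin 69° = 54.7×9.81×2.2 cos 69° + 86×9.81×2.6 cos 69° → N_wall = 294.36 N.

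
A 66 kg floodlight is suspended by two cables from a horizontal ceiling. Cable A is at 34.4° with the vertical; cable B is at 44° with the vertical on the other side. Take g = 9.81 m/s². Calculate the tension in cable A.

Angles from the horizontal: cable A is 90° − 34.4° = 55.6°, cable B is 90° − 44° = 46°.
Weight W = 66 × 9.81 = 647.5 N acts straight down.
Horizontal: T_A cos 55.6° = T_B cos 46°  →  T_B = 0.8133 T_A.
Vertical: T_A sin 55.6° + T_B sin 46° = 647.5.
Substituting the horizontal relation into the vertical equation gives 1.41 T_A = 647.5, so T_A = 459.1 N.

T_A ≈ 459 N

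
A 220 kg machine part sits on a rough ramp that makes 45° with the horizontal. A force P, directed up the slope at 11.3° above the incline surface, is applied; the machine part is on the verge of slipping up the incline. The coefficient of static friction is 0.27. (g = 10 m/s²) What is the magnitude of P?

P ≈ 1910 N

On the verge of sliding up the incline, friction equals μN and acts down the slope.
Perpendicular: N + P sin 11.3° = W cos 45° = 1556 N.
Along incline: P cos 11.3° = W sin 45° + μN  with W sin 45° = 1556 N.
Solving the pair for P and N: P = 1912 N, N = 1181 N (and f = μN = 318.9 N).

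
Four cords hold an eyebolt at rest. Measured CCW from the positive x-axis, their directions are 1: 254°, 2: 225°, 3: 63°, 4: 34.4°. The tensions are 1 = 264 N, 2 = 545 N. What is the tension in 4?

Resolve: ΣF_x = 264 cos 254° + 545 cos 225° + T_3 cos 63° + T_4 cos 34.4° = 0.
        ΣF_y = 264 sin 254° + 545 sin 225° + T_3 sin 63° + T_4 sin 34.4° = 0.
The known terms sum to (-458.1, -639.1) N, so 0.4540 T_3 + 0.8251 T_4 = 458.1 and 0.8910 T_3 + 0.5650 T_4 = 639.1.
Solving simultaneously: T_3 = 561 N, T_4 = 246.6 N.

T_4 ≈ 247 N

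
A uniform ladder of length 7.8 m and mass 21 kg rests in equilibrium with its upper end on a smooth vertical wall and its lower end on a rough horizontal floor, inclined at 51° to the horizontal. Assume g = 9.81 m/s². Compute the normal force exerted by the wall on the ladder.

Torques about the foot: N_wall · 7.8 sin 51° = 21×9.81×3.9 cos 51° → N_wall = 83.412 N.

N_wall ≈ 83.4 N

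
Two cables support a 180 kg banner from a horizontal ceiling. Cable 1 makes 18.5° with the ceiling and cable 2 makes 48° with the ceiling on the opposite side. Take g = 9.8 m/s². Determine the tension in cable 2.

Weight W = 180 × 9.8 = 1764 N acts straight down.
Horizontal: T_1 cos 18.5° = T_2 cos 48°  →  T_1 = 0.7056 T_2.
Vertical: T_1 sin 18.5° + T_2 sin 48° = 1764.
Substituting the horizontal relation into the vertical equation gives 0.967 T_2 = 1764, so T_2 = 1824 N.

T_2 ≈ 1820 N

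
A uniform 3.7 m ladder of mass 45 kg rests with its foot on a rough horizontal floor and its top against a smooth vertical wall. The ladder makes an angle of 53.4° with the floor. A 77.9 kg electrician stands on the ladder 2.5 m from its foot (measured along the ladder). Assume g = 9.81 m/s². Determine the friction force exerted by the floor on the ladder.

f ≈ 547 N

Torques about the foot: N_wall · 3.7 sin 53.4° = 45×9.81×1.85 cos 53.4° + 77.9×9.81×2.5 cos 53.4° → N_wall = 547.4 N.
ΣF_x = 0: f_floor = N_wall = 547.4 N.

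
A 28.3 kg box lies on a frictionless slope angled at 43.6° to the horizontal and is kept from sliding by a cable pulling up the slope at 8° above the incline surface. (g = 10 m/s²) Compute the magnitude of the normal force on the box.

N ≈ 178 N

Take axes along and perpendicular to the incline. Weight components: W sin 43.6° = 195.2 N down-slope, W cos 43.6° = 204.9 N into the surface.
Along incline: T cos 8° = W sin 43.6° → T = 197.1 N.
Perpendicular: N = W cos 43.6° − T sin 8° = 177.5 N.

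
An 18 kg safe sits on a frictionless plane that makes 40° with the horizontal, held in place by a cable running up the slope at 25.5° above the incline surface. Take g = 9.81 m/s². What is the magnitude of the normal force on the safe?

N ≈ 81.1 N

Take axes along and perpendicular to the incline. Weight components: W sin 40° = 113.5 N down-slope, W cos 40° = 135.3 N into the surface.
Along incline: T cos 25.5° = W sin 40° → T = 125.8 N.
Perpendicular: N = W cos 40° − T sin 25.5° = 81.13 N.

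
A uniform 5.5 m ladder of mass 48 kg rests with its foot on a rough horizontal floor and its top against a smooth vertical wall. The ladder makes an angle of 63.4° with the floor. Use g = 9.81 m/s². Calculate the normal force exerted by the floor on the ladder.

ΣF_y = 0: N_floor = 48×9.81 = 470.88 N.

N_floor ≈ 471 N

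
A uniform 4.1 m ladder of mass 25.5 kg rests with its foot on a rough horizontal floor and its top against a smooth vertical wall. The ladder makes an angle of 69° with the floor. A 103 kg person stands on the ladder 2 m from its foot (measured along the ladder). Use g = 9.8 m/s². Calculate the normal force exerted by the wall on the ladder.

Torques about the foot: N_wall · 4.1 sin 69° = 25.5×9.8×2.05 cos 69° + 103×9.8×2 cos 69° → N_wall = 236.97 N.

N_wall ≈ 237 N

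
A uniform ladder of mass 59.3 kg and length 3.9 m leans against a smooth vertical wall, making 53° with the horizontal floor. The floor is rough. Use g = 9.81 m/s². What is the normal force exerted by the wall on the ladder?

Torques about the foot: N_wall · 3.9 sin 53° = 59.3×9.81×1.95 cos 53° → N_wall = 219.18 N.

N_wall ≈ 219 N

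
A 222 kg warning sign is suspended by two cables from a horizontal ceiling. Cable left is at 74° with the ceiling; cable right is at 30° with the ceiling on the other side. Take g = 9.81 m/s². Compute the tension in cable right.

T_right ≈ 619 N

Weight W = 222 × 9.81 = 2178 N acts straight down.
Horizontal: T_left cos 74° = T_right cos 30°  →  T_left = 3.142 T_right.
Vertical: T_left sin 74° + T_right sin 30° = 2178.
Substituting the horizontal relation into the vertical equation gives 3.52 T_right = 2178, so T_right = 618.7 N.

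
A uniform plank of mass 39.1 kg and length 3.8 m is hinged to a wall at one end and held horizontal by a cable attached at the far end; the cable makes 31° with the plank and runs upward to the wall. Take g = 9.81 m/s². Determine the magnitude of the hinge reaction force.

Take torques about the hinge: T sin 31° · 3.8 = 39.1×9.81×1.9 = 728.78 N·m.
So T = 728.78 / (0.5150 × 3.8) = 372.37 N.
ΣF_x = 0: H_x = T cos 31° = 319.18 N.
ΣF_y = 0: H_y = (39.1×9.81) − T sin 31° = 383.57 − 191.79 = 191.79 N.
|H| = √(H_x² + H_y²) = √((319.18)² + (191.79)²) = 372.37 N.

|H| ≈ 372 N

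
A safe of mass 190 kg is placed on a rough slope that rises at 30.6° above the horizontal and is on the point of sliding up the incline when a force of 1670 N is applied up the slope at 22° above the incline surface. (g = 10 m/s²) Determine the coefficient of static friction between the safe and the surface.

On the verge of sliding up the incline, friction is at its maximum μN and acts down the slope.
Perpendicular to incline: N = W cos 30.6° − P sin 22° = 1635 − 625.6 = 1010 N.
Along incline: P cos 22° − μN = W sin 30.6° → μ = −(W sin 30.6° − P cos 22°) / N = 0.5756.

μ ≈ 0.576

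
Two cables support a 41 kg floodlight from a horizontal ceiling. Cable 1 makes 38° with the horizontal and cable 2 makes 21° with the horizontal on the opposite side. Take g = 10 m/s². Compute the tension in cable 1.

T_1 ≈ 447 N

Weight W = 41 × 10 = 410 N acts straight down.
Horizontal: T_1 cos 38° = T_2 cos 21°  →  T_2 = 0.8441 T_1.
Vertical: T_1 sin 38° + T_2 sin 21° = 410.
Substituting the horizontal relation into the vertical equation gives 0.9182 T_1 = 410, so T_1 = 446.5 N.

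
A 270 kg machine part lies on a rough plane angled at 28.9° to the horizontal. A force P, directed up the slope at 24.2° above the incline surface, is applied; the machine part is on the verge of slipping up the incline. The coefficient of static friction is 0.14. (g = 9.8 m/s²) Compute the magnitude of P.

On the verge of sliding up the incline, friction equals μN and acts down the slope.
Perpendicular: N + P sin 24.2° = W cos 28.9° = 2316 N.
Along incline: P cos 24.2° = W sin 28.9° + μN  with W sin 28.9° = 1279 N.
Solving the pair for P and N: P = 1653 N, N = 1639 N (and f = μN = 229.4 N).

P ≈ 1650 N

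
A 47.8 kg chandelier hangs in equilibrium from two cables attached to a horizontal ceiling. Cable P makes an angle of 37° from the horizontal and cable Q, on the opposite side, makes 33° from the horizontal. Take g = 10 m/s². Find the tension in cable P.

Weight W = 47.8 × 10 = 478 N acts straight down.
Horizontal: T_P cos 37° = T_Q cos 33°  →  T_Q = 0.9523 T_P.
Vertical: T_P sin 37° + T_Q sin 33° = 478.
Substituting the horizontal relation into the vertical equation gives 1.12 T_P = 478, so T_P = 426.6 N.

T_P ≈ 427 N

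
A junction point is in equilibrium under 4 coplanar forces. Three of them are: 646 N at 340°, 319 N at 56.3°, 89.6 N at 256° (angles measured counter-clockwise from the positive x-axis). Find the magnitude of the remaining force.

F ≈ 764 N

Sum the known components: ΣF_x = 762.4 N, ΣF_y = -42.49 N.
For equilibrium the remaining force must supply (−ΣF_x, −ΣF_y) = (-762.4, 42.49) N.
Magnitude = √((-762.4)² + (42.49)²) = 763.5 N; direction = atan2(42.49, -762.4) = 176.8°.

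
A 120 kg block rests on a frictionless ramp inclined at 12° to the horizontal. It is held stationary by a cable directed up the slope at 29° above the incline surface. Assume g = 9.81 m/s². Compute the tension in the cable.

Take axes along and perpendicular to the incline. Weight components: W sin 12° = 244.8 N down-slope, W cos 12° = 1151 N into the surface.
Along incline: T cos 29° = W sin 12° → T = 279.8 N.
Perpendicular: N = W cos 12° − T sin 29° = 1016 N.

T ≈ 280 N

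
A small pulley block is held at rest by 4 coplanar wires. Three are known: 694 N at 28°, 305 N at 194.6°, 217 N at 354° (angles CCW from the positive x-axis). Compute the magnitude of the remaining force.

Sum the known components: ΣF_x = 533.4 N, ΣF_y = 226.2 N.
For equilibrium the remaining force must supply (−ΣF_x, −ΣF_y) = (-533.4, -226.2) N.
Magnitude = √((-533.4)² + (-226.2)²) = 579.4 N; direction = atan2(-226.2, -533.4) = 203.0°.

F ≈ 579 N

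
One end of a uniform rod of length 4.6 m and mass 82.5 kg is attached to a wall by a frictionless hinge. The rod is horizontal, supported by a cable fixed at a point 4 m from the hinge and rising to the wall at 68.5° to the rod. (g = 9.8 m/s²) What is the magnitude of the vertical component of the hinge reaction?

Take torques about the hinge: T sin 68.5° · 4 = 82.5×9.8×2.3 = 1859.6 N·m.
So T = 1859.6 / (0.9304 × 4) = 499.65 N.
ΣF_y = 0: H_y = (82.5×9.8) − T sin 68.5° = 808.5 − 464.89 = 343.61 N.

|H_y| ≈ 344 N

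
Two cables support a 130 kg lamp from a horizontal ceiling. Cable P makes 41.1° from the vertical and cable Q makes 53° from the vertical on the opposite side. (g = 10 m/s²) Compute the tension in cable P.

T_P ≈ 1040 N

Angles from the horizontal: cable P is 90° − 41.1° = 48.9°, cable Q is 90° − 53° = 37°.
Weight W = 130 × 10 = 1300 N acts straight down.
Horizontal: T_P cos 48.9° = T_Q cos 37°  →  T_Q = 0.8231 T_P.
Vertical: T_P sin 48.9° + T_Q sin 37° = 1300.
Substituting the horizontal relation into the vertical equation gives 1.249 T_P = 1300, so T_P = 1041 N.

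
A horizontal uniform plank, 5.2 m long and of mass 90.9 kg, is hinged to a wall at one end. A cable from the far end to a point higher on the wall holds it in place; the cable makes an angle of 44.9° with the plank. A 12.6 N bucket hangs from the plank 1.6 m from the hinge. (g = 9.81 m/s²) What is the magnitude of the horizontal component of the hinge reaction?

Take torques about the hinge: T sin 44.9° · 5.2 = 90.9×9.81×2.6 + 12.6×1.6 = 2338.7 N·m.
So T = 2338.7 / (0.7059 × 5.2) = 637.14 N.
ΣF_x = 0: H_x = T cos 44.9° = 451.31 N.

H_x ≈ 451 N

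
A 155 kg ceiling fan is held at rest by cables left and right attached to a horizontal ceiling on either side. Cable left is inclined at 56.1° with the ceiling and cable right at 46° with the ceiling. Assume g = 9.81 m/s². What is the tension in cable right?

Weight W = 155 × 9.81 = 1521 N acts straight down.
Horizontal: T_left cos 56.1° = T_right cos 46°  →  T_left = 1.245 T_right.
Vertical: T_left sin 56.1° + T_right sin 46° = 1521.
Substituting the horizontal relation into the vertical equation gives 1.753 T_right = 1521, so T_right = 867.3 N.

T_right ≈ 867 N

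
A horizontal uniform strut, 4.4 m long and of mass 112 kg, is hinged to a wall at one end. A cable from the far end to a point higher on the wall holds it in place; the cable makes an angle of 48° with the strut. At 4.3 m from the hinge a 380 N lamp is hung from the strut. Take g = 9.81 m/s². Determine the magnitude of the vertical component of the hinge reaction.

Take torques about the hinge: T sin 48° · 4.4 = 112×9.81×2.2 + 380×4.3 = 4051.2 N·m.
So T = 4051.2 / (0.7431 × 4.4) = 1239 N.
ΣF_y = 0: H_y = (112×9.81 + 380) − T sin 48° = 1478.7 − 920.72 = 558 N.

|H_y| ≈ 558 N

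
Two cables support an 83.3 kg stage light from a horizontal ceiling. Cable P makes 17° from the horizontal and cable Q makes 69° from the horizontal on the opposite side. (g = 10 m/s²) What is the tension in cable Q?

Weight W = 83.3 × 10 = 833 N acts straight down.
Horizontal: T_P cos 17° = T_Q cos 69°  →  T_P = 0.3747 T_Q.
Vertical: T_P sin 17° + T_Q sin 69° = 833.
Substituting the horizontal relation into the vertical equation gives 1.043 T_Q = 833, so T_Q = 798.5 N.

T_Q ≈ 799 N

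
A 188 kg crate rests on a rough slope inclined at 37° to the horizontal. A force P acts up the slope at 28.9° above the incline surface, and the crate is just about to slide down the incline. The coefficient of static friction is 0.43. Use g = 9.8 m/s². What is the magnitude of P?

P ≈ 713 N

On the verge of sliding down the incline, friction equals μN and acts up the slope.
Perpendicular: N + P sin 28.9° = W cos 37° = 1471 N.
Along incline: P cos 28.9° + μN = W sin 37° with W sin 37° = 1109 N.
Solving the pair for P and N: P = 713.1 N, N = 1127 N (and f = μN = 484.5 N).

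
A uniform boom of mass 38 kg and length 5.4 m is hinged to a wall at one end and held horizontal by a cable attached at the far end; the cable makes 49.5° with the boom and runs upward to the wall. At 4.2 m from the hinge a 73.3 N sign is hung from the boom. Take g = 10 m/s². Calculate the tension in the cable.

Take torques about the hinge: T sin 49.5° · 5.4 = 38×10×2.7 + 73.3×4.2 = 1333.9 N·m.
So T = 1333.9 / (0.7604 × 5.4) = 324.84 N.

T ≈ 325 N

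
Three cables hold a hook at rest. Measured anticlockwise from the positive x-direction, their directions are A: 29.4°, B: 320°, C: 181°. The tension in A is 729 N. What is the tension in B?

Resolve: ΣF_x = 729 cos 29.4° + T_B cos 320° + T_C cos 181° = 0.
        ΣF_y = 729 sin 29.4° + T_B sin 320° + T_C sin 181° = 0.
The known terms sum to (635.1, 357.9) N, so 0.7660 T_B − 0.9998 T_C = -635.1 and -0.6428 T_B − 0.0175 T_C = -357.9.
Solving simultaneously: T_B = 528.5 N, T_C = 1040 N.

T_B ≈ 529 N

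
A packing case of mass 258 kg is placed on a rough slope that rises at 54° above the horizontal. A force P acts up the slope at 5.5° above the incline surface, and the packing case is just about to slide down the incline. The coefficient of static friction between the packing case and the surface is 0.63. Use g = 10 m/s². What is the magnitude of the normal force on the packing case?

N ≈ 1400 N

On the verge of sliding down the incline, friction equals μN and acts up the slope.
Perpendicular: N + P sin 5.5° = W cos 54° = 1516 N.
Along incline: P cos 5.5° + μN = W sin 54° with W sin 54° = 2087 N.
Solving the pair for P and N: P = 1211 N, N = 1400 N (and f = μN = 882.3 N).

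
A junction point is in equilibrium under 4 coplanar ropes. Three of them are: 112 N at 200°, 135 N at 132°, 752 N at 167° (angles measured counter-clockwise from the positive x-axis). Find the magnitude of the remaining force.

Sum the known components: ΣF_x = -928.3 N, ΣF_y = 231.2 N.
For equilibrium the remaining force must supply (−ΣF_x, −ΣF_y) = (928.3, -231.2) N.
Magnitude = √((928.3)² + (-231.2)²) = 956.7 N; direction = atan2(-231.2, 928.3) = 346.0°.

F ≈ 957 N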